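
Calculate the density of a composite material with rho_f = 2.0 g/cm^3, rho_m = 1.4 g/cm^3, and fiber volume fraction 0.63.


rho_c = rho_f*Vf + rho_m*(1-Vf) = 2.0*0.63 + 1.4*0.37 = 1.778 g/cm^3

1.778 g/cm^3


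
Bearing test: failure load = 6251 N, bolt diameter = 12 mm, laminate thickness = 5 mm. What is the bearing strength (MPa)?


sigma_br = F/(d*h) = 6251/(12*5) = 104.2 MPa

104.2 MPa


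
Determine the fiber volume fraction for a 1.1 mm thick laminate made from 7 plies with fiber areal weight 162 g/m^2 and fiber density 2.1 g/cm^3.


Vf = n * FAW / (rho_f * h * 1000) = 7 * 162 / (2.1 * 1.1 * 1000) = 0.4909

0.4909


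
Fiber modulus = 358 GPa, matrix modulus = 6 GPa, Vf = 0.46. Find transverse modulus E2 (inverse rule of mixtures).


1/E2 = Vf/Ef + (1-Vf)/Em = 0.46/358 + 0.54/6
E2 = 10.95 GPa

10.95 GPa


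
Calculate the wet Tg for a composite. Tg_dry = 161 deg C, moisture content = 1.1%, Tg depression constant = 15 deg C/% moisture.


Tg_wet = Tg_dry - k*moisture = 161 - 15*1.1 = 144.5 deg C

144.5 deg C


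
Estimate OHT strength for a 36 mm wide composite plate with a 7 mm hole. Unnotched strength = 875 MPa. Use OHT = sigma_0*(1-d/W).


OHT = sigma_0*(1-d/W) = 875*(1-7/36) = 704.9 MPa

704.9 MPa


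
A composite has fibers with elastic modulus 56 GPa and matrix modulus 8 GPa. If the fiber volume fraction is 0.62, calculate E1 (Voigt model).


E1 = Ef*Vf + Em*(1-Vf) = 56*0.62 + 8*0.38 = 37.76 GPa

37.76 GPa


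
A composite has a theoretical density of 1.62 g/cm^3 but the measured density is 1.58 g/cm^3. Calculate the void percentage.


Void% = (rho_theo - rho_actual)/rho_theo * 100 = (1.62 - 1.58)/1.62 * 100 = 2.47%

2.47%


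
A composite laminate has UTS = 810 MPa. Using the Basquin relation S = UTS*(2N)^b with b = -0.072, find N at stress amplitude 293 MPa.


N = 0.5 * (S/UTS)^(1/b) = 0.5 * (293/810)^(1/-0.072) = 680056.4810 cycles

680056.4810 cycles


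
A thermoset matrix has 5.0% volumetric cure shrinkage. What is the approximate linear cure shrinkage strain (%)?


Linear shrinkage ≈ vol_shrink/3 = 5.0/3 = 1.667%

1.667%


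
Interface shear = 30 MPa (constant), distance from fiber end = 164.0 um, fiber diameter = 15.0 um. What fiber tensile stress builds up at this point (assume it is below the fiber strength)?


Force balance: sigma_f * (pi*d^2/4) = tau * (pi*d) * x  ->  sigma_f = 4 * tau * x / d
sigma_f = 4 * 30 * 164.0 / 15.0 = 1312.0 MPa

1312.0 MPa


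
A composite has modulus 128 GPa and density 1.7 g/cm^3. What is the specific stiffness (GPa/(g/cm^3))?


Specific stiffness = E/rho = 128/1.7 = 75.3 GPa/(g/cm^3)

75.3 GPa/(g/cm^3)


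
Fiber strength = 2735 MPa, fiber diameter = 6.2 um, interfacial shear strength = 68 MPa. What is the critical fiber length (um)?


Lc = sigma_f * d / (2 * tau_i) = 2735 * 6.2 / (2 * 68) = 124.7 um

124.7 um


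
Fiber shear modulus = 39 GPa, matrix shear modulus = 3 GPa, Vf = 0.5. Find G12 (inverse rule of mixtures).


1/G12 = Vf/Gf + (1-Vf)/Gm = 0.5/39 + 0.5/3
G12 = 5.57 GPa

5.57 GPa


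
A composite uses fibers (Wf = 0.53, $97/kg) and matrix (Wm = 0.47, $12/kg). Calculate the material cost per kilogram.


Cost = cost_f*Wf + cost_m*Wm = 97*0.53 + 12*0.47 = $57.05/kg

$57.05/kg


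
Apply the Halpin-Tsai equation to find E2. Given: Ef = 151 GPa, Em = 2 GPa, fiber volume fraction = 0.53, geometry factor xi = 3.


eta = (Ef/Em - 1)/(Ef/Em + xi) = (75.5 - 1)/(75.5 + 3) = 0.949
E2 = Em*(1+xi*eta*Vf)/(1-eta*Vf) = 10.1 GPa

10.1 GPa


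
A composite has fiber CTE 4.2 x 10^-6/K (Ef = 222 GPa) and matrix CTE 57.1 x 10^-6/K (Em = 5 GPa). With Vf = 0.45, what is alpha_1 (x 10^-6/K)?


E1 = Ef*Vf + Em*(1-Vf) = 102.65
alpha_1 = (alpha_f*Ef*Vf + alpha_m*Em*(1-Vf))/E1 = 5.62 x 10^-6/K

5.62 x 10^-6/K


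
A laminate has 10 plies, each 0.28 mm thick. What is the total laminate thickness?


h = n * t_ply = 10 * 0.28 = 2.8 mm

2.8 mm


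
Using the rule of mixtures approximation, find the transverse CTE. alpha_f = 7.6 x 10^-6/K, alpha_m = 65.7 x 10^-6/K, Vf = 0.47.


alpha_2 = alpha_f*Vf + alpha_m*(1-Vf) = 7.6*0.47 + 65.7*0.53 = 38.4 x 10^-6/K

38.4 x 10^-6/K


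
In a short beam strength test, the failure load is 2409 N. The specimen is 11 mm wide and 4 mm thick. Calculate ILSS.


ILSS = 3F/(4bh) = 3*2409/(4*11*4) = 41.06 MPa

41.06 MPa


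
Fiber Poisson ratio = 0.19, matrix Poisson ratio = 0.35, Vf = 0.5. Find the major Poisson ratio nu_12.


nu_12 = nu_f*Vf + nu_m*(1-Vf) = 0.19*0.5 + 0.35*0.5 = 0.27

0.27


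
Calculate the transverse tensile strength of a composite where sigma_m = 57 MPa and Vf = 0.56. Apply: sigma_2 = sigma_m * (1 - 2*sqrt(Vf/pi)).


factor = 1 - 2*sqrt(0.56/pi) = 0.1556
sigma_2 = 57 * 0.1556 = 8.87 MPa

8.87 MPa


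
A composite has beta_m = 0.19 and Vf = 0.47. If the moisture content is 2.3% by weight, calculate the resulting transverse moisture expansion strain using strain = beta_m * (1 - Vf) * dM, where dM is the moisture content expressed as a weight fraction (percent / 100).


dM = 2.3/100 = 0.023
strain = beta_m * (1-Vf) * dM = 0.19 * 0.53 * 0.023 = 0.0023161

0.0023161


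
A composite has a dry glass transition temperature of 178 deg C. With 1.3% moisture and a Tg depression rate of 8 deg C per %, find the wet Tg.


Tg_wet = Tg_dry - k*moisture = 178 - 8*1.3 = 167.6 deg C

167.6 deg C


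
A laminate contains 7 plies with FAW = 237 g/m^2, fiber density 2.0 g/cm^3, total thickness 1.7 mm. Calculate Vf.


Vf = n * FAW / (rho_f * h * 1000) = 7 * 237 / (2.0 * 1.7 * 1000) = 0.4879

0.4879


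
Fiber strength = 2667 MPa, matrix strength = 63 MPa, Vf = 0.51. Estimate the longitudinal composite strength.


sigma_1 = sigma_f*Vf + sigma_m*(1-Vf) = 2667*0.51 + 63*0.49 = 1391.0 MPa

1391.0 MPa


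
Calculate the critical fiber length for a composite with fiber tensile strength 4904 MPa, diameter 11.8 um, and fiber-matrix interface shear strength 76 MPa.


Lc = sigma_f * d / (2 * tau_i) = 4904 * 11.8 / (2 * 76) = 380.7 um

380.7 um


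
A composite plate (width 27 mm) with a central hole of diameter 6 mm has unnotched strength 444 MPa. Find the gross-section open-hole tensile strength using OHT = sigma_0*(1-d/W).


OHT = sigma_0*(1-d/W) = 444*(1-6/27) = 345.3 MPa

345.3 MPa


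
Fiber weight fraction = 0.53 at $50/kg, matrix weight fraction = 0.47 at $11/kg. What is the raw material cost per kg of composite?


Cost = cost_f*Wf + cost_m*Wm = 50*0.53 + 11*0.47 = $31.67/kg

$31.67/kg


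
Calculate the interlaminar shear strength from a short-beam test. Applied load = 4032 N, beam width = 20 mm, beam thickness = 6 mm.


ILSS = 3F/(4bh) = 3*4032/(4*20*6) = 25.2 MPa

25.2 MPa


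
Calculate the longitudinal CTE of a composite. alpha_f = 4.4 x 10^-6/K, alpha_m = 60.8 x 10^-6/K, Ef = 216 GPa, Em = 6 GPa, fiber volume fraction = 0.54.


E1 = Ef*Vf + Em*(1-Vf) = 119.4
alpha_1 = (alpha_f*Ef*Vf + alpha_m*Em*(1-Vf))/E1 = 5.7 x 10^-6/K

5.7 x 10^-6/K


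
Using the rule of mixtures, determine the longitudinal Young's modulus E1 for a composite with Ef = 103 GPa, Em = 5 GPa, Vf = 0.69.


E1 = Ef*Vf + Em*(1-Vf) = 103*0.69 + 5*0.31 = 72.62 GPa

72.62 GPa


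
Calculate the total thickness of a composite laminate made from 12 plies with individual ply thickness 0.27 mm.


h = n * t_ply = 12 * 0.27 = 3.24 mm

3.24 mm


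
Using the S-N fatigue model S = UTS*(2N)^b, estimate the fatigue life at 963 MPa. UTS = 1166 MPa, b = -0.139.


N = 0.5 * (S/UTS)^(1/b) = 0.5 * (963/1166)^(1/-0.139) = 1.9798 cycles

1.9798 cycles


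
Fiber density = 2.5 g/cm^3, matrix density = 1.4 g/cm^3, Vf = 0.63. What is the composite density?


rho_c = rho_f*Vf + rho_m*(1-Vf) = 2.5*0.63 + 1.4*0.37 = 2.093 g/cm^3

2.093 g/cm^3


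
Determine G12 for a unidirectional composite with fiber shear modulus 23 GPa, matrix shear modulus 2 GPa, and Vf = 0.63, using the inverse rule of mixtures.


1/G12 = Vf/Gf + (1-Vf)/Gm = 0.63/23 + 0.37/2
G12 = 4.71 GPa

4.71 GPa


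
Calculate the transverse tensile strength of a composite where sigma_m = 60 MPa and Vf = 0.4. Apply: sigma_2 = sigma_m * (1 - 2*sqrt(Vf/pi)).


factor = 1 - 2*sqrt(0.4/pi) = 0.2864
sigma_2 = 60 * 0.2864 = 17.18 MPa

17.18 MPa


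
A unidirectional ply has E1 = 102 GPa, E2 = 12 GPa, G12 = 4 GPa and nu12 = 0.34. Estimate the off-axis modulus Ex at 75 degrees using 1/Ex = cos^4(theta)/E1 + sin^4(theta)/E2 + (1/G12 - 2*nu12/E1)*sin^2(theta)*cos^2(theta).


cos^4(75) = 0.004487, sin^4(75) = 0.870513, sin^2(75)*cos^2(75) = 0.0625
1/G12 - 2*nu12/E1 = 1/4 - 2*0.34/102 = 0.243333 GPa^-1
1/Ex = 0.004487/102 + 0.870513/12 + 0.243333*0.0625 = 0.0877951 GPa^-1
Ex = 11.39 GPa

11.39 GPa


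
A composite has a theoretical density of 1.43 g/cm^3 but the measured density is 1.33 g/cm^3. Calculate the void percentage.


Void% = (rho_theo - rho_actual)/rho_theo * 100 = (1.43 - 1.33)/1.43 * 100 = 6.99%

6.99%


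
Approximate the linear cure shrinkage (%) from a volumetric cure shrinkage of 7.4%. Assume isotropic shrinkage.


Linear shrinkage ≈ vol_shrink/3 = 7.4/3 = 2.467%

2.467%


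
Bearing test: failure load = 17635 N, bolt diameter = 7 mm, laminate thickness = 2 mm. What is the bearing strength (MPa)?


sigma_br = F/(d*h) = 17635/(7*2) = 1259.6 MPa

1259.6 MPa


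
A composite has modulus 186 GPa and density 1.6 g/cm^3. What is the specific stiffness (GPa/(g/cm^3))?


Specific stiffness = E/rho = 186/1.6 = 116.3 GPa/(g/cm^3)

116.3 GPa/(g/cm^3)


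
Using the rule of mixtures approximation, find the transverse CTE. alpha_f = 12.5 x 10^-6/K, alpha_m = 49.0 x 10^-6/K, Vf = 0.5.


alpha_2 = alpha_f*Vf + alpha_m*(1-Vf) = 12.5*0.5 + 49.0*0.5 = 30.8 x 10^-6/K

30.8 x 10^-6/K


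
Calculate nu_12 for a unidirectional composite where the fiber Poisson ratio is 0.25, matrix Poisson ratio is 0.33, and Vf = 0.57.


nu_12 = nu_f*Vf + nu_m*(1-Vf) = 0.25*0.57 + 0.33*0.43 = 0.2844

0.2844


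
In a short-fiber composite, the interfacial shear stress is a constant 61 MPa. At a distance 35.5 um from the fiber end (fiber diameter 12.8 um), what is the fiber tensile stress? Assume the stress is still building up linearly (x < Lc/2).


Force balance: sigma_f * (pi*d^2/4) = tau * (pi*d) * x  ->  sigma_f = 4 * tau * x / d
sigma_f = 4 * 61 * 35.5 / 12.8 = 676.7 MPa

676.7 MPa


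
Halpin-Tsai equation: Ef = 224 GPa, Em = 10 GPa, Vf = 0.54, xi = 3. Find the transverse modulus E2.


eta = (Ef/Em - 1)/(Ef/Em + xi) = (22.4 - 1)/(22.4 + 3) = 0.8425
E2 = Em*(1+xi*eta*Vf)/(1-eta*Vf) = 43.39 GPa

43.39 GPa


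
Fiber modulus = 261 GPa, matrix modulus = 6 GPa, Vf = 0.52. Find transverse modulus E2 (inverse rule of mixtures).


1/E2 = Vf/Ef + (1-Vf)/Em = 0.52/261 + 0.48/6
E2 = 12.2 GPa

12.2 GPa


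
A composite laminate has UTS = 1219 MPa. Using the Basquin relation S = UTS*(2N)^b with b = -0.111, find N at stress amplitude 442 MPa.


N = 0.5 * (S/UTS)^(1/b) = 0.5 * (442/1219)^(1/-0.111) = 4657.7067 cycles

4657.7067 cycles


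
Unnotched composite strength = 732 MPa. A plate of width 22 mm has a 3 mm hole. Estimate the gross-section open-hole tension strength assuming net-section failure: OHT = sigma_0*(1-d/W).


OHT = sigma_0*(1-d/W) = 732*(1-3/22) = 632.2 MPa

632.2 MPa


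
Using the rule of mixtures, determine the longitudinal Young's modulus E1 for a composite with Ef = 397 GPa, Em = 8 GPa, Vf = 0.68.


E1 = Ef*Vf + Em*(1-Vf) = 397*0.68 + 8*0.32 = 272.52 GPa

272.52 GPa


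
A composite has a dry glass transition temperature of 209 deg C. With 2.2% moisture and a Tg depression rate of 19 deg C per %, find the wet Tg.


Tg_wet = Tg_dry - k*moisture = 209 - 19*2.2 = 167.2 deg C

167.2 deg C


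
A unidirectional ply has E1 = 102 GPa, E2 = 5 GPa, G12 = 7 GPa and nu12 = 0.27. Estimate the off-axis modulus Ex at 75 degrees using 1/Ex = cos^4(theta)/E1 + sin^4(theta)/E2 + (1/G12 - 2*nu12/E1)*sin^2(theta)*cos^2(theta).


cos^4(75) = 0.004487, sin^4(75) = 0.870513, sin^2(75)*cos^2(75) = 0.0625
1/G12 - 2*nu12/E1 = 1/7 - 2*0.27/102 = 0.137563 GPa^-1
1/Ex = 0.004487/102 + 0.870513/5 + 0.137563*0.0625 = 0.1827442 GPa^-1
Ex = 5.47 GPa

5.47 GPa


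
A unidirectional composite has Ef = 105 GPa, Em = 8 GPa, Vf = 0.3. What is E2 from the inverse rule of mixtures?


1/E2 = Vf/Ef + (1-Vf)/Em = 0.3/105 + 0.7/8
E2 = 11.07 GPa

11.07 GPa


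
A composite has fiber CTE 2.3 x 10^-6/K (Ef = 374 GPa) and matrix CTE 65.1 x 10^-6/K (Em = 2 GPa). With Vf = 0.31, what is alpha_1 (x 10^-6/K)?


E1 = Ef*Vf + Em*(1-Vf) = 117.32
alpha_1 = (alpha_f*Ef*Vf + alpha_m*Em*(1-Vf))/E1 = 3.04 x 10^-6/K

3.04 x 10^-6/K


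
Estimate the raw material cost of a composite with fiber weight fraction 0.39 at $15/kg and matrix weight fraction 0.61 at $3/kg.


Cost = cost_f*Wf + cost_m*Wm = 15*0.39 + 3*0.61 = $7.68/kg

$7.68/kg


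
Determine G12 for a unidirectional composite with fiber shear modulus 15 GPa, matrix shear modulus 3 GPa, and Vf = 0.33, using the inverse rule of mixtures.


1/G12 = Vf/Gf + (1-Vf)/Gm = 0.33/15 + 0.67/3
G12 = 4.08 GPa

4.08 GPa


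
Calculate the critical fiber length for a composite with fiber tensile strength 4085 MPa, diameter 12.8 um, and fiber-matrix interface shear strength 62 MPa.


Lc = sigma_f * d / (2 * tau_i) = 4085 * 12.8 / (2 * 62) = 421.7 um

421.7 um


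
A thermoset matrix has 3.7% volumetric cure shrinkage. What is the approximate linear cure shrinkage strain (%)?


Linear shrinkage ≈ vol_shrink/3 = 3.7/3 = 1.233%

1.233%


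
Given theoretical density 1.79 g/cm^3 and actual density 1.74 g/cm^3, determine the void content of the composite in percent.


Void% = (rho_theo - rho_actual)/rho_theo * 100 = (1.79 - 1.74)/1.79 * 100 = 2.79%

2.79%


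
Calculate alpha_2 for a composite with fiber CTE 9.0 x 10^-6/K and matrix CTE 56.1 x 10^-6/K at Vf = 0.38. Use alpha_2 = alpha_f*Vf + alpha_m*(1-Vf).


alpha_2 = alpha_f*Vf + alpha_m*(1-Vf) = 9.0*0.38 + 56.1*0.62 = 38.2 x 10^-6/K

38.2 x 10^-6/K


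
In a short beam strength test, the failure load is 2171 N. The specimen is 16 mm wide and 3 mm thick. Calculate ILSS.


ILSS = 3F/(4bh) = 3*2171/(4*16*3) = 33.92 MPa

33.92 MPa


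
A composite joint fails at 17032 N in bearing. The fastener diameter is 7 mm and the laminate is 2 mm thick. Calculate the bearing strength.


sigma_br = F/(d*h) = 17032/(7*2) = 1216.6 MPa

1216.6 MPa


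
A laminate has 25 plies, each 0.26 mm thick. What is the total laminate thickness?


h = n * t_ply = 25 * 0.26 = 6.5 mm

6.5 mm


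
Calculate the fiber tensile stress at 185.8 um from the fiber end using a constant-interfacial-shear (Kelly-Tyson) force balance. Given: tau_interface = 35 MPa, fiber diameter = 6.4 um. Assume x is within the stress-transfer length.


Force balance: sigma_f * (pi*d^2/4) = tau * (pi*d) * x  ->  sigma_f = 4 * tau * x / d
sigma_f = 4 * 35 * 185.8 / 6.4 = 4064.4 MPa

4064.4 MPa


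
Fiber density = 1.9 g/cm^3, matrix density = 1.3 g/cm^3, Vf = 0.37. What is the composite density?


rho_c = rho_f*Vf + rho_m*(1-Vf) = 1.9*0.37 + 1.3*0.63 = 1.522 g/cm^3

1.522 g/cm^3


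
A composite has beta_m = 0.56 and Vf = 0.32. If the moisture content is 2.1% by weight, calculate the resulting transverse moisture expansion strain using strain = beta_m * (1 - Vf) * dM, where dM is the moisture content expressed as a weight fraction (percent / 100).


dM = 2.1/100 = 0.021
strain = beta_m * (1-Vf) * dM = 0.56 * 0.68 * 0.021 = 0.0079968

0.0079968


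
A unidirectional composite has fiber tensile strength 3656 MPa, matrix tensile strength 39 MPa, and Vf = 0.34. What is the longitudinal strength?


sigma_1 = sigma_f*Vf + sigma_m*(1-Vf) = 3656*0.34 + 39*0.66 = 1268.8 MPa

1268.8 MPa


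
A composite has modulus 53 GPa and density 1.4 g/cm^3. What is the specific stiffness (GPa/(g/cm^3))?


Specific stiffness = E/rho = 53/1.4 = 37.9 GPa/(g/cm^3)

37.9 GPa/(g/cm^3)


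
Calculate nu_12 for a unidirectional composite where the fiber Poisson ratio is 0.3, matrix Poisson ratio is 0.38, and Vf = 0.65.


nu_12 = nu_f*Vf + nu_m*(1-Vf) = 0.3*0.65 + 0.38*0.35 = 0.328

0.328


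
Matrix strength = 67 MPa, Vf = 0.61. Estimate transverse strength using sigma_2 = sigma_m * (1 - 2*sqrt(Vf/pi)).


factor = 1 - 2*sqrt(0.61/pi) = 0.1187
sigma_2 = 67 * 0.1187 = 7.95 MPa

7.95 MPa


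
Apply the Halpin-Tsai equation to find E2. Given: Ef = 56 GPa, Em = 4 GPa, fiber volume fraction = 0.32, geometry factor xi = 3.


eta = (Ef/Em - 1)/(Ef/Em + xi) = (14.0 - 1)/(14.0 + 3) = 0.7647
E2 = Em*(1+xi*eta*Vf)/(1-eta*Vf) = 9.18 GPa

9.18 GPa


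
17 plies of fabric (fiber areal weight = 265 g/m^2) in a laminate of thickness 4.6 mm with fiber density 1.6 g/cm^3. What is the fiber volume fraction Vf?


Vf = n * FAW / (rho_f * h * 1000) = 17 * 265 / (1.6 * 4.6 * 1000) = 0.6121

0.6121


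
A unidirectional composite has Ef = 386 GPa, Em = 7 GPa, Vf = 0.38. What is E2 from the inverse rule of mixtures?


1/E2 = Vf/Ef + (1-Vf)/Em = 0.38/386 + 0.62/7
E2 = 11.17 GPa

11.17 GPa


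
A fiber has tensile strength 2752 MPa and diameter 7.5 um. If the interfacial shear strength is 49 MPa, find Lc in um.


Lc = sigma_f * d / (2 * tau_i) = 2752 * 7.5 / (2 * 49) = 210.6 um

210.6 um


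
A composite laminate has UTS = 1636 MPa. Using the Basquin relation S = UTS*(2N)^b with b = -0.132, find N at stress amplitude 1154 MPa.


N = 0.5 * (S/UTS)^(1/b) = 0.5 * (1154/1636)^(1/-0.132) = 7.0353 cycles

7.0353 cycles


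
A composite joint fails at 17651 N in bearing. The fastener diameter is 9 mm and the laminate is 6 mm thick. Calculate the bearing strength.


sigma_br = F/(d*h) = 17651/(9*6) = 326.9 MPa

326.9 MPa


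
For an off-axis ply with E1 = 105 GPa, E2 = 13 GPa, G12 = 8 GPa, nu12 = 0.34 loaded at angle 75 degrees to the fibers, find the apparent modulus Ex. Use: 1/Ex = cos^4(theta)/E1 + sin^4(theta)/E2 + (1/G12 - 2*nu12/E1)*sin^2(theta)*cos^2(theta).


cos^4(75) = 0.004487, sin^4(75) = 0.870513, sin^2(75)*cos^2(75) = 0.0625
1/G12 - 2*nu12/E1 = 1/8 - 2*0.34/105 = 0.118524 GPa^-1
1/Ex = 0.004487/105 + 0.870513/13 + 0.118524*0.0625 = 0.074413 GPa^-1
Ex = 13.44 GPa

13.44 GPa


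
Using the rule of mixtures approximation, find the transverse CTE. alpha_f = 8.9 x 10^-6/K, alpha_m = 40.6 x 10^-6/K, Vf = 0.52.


alpha_2 = alpha_f*Vf + alpha_m*(1-Vf) = 8.9*0.52 + 40.6*0.48 = 24.1 x 10^-6/K

24.1 x 10^-6/K


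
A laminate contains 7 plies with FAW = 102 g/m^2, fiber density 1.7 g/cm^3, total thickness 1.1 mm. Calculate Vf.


Vf = n * FAW / (rho_f * h * 1000) = 7 * 102 / (1.7 * 1.1 * 1000) = 0.3818

0.3818


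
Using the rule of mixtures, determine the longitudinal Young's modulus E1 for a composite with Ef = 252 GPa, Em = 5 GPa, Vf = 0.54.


E1 = Ef*Vf + Em*(1-Vf) = 252*0.54 + 5*0.46 = 138.38 GPa

138.38 GPa


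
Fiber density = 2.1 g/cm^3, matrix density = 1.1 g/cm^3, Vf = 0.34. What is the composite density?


rho_c = rho_f*Vf + rho_m*(1-Vf) = 2.1*0.34 + 1.1*0.66 = 1.44 g/cm^3

1.44 g/cm^3


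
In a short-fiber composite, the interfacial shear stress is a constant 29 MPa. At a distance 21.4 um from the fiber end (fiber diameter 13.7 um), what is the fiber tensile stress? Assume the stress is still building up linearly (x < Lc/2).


Force balance: sigma_f * (pi*d^2/4) = tau * (pi*d) * x  ->  sigma_f = 4 * tau * x / d
sigma_f = 4 * 29 * 21.4 / 13.7 = 181.2 MPa

181.2 MPa


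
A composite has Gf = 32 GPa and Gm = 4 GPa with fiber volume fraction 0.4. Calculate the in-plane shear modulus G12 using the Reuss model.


1/G12 = Vf/Gf + (1-Vf)/Gm = 0.4/32 + 0.6/4
G12 = 6.15 GPa

6.15 GPa


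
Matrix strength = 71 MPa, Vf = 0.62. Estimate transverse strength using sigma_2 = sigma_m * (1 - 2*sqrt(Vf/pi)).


factor = 1 - 2*sqrt(0.62/pi) = 0.1115
sigma_2 = 71 * 0.1115 = 7.92 MPa

7.92 MPa


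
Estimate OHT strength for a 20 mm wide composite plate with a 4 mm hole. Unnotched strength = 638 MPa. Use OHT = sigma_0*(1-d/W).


OHT = sigma_0*(1-d/W) = 638*(1-4/20) = 510.4 MPa

510.4 MPa


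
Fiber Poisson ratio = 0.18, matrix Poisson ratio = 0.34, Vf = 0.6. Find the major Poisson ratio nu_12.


nu_12 = nu_f*Vf + nu_m*(1-Vf) = 0.18*0.6 + 0.34*0.4 = 0.244

0.244


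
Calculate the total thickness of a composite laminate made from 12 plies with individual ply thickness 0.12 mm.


h = n * t_ply = 12 * 0.12 = 1.44 mm

1.44 mm


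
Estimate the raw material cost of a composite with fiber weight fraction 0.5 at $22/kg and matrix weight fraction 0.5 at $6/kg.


Cost = cost_f*Wf + cost_m*Wm = 22*0.5 + 6*0.5 = $14.0/kg

$14.0/kg


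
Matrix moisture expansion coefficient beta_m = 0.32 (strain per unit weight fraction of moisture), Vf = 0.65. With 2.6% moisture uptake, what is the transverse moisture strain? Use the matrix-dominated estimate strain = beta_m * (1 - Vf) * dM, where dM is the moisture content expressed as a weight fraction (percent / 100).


dM = 2.6/100 = 0.026
strain = beta_m * (1-Vf) * dM = 0.32 * 0.35 * 0.026 = 0.002912

0.002912


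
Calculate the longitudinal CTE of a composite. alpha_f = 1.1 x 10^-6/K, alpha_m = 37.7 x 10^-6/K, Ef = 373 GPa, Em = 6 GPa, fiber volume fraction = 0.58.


E1 = Ef*Vf + Em*(1-Vf) = 218.86
alpha_1 = (alpha_f*Ef*Vf + alpha_m*Em*(1-Vf))/E1 = 1.52 x 10^-6/K

1.52 x 10^-6/K


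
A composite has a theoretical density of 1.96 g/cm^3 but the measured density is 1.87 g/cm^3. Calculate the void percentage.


Void% = (rho_theo - rho_actual)/rho_theo * 100 = (1.96 - 1.87)/1.96 * 100 = 4.59%

4.59%


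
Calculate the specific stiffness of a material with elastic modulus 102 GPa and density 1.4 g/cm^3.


Specific stiffness = E/rho = 102/1.4 = 72.9 GPa/(g/cm^3)

72.9 GPa/(g/cm^3)


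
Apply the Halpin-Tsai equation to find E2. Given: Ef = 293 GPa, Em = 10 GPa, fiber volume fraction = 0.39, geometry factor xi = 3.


eta = (Ef/Em - 1)/(Ef/Em + xi) = (29.3 - 1)/(29.3 + 3) = 0.8762
E2 = Em*(1+xi*eta*Vf)/(1-eta*Vf) = 30.76 GPa

30.76 GPa


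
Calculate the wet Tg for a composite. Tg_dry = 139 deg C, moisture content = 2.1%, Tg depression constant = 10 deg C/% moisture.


Tg_wet = Tg_dry - k*moisture = 139 - 10*2.1 = 118.0 deg C

118.0 deg C


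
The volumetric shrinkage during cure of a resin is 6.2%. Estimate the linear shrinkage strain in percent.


Linear shrinkage ≈ vol_shrink/3 = 6.2/3 = 2.067%

2.067%


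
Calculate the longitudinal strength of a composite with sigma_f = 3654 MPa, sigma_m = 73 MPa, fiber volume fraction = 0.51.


sigma_1 = sigma_f*Vf + sigma_m*(1-Vf) = 3654*0.51 + 73*0.49 = 1899.3 MPa

1899.3 MPa


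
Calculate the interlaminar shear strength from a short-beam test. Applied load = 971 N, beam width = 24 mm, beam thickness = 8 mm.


ILSS = 3F/(4bh) = 3*971/(4*24*8) = 3.79 MPa

3.79 MPa


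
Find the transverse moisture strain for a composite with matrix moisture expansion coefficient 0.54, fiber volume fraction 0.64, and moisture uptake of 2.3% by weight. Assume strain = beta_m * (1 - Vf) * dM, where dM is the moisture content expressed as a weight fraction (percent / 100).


dM = 2.3/100 = 0.023
strain = beta_m * (1-Vf) * dM = 0.54 * 0.36 * 0.023 = 0.0044712

0.0044712


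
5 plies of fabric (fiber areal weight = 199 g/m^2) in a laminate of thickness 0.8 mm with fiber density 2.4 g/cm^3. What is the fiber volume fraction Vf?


Vf = n * FAW / (rho_f * h * 1000) = 5 * 199 / (2.4 * 0.8 * 1000) = 0.5182

0.5182


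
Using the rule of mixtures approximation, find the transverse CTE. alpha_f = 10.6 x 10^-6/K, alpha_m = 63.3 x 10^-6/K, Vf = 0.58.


alpha_2 = alpha_f*Vf + alpha_m*(1-Vf) = 10.6*0.58 + 63.3*0.42 = 32.7 x 10^-6/K

32.7 x 10^-6/K


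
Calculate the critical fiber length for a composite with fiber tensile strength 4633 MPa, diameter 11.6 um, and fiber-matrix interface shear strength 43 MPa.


Lc = sigma_f * d / (2 * tau_i) = 4633 * 11.6 / (2 * 43) = 624.9 um

624.9 um


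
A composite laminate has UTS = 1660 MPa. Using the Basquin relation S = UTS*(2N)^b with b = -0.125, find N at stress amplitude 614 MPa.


N = 0.5 * (S/UTS)^(1/b) = 0.5 * (614/1660)^(1/-0.125) = 1427.2095 cycles

1427.2095 cycles


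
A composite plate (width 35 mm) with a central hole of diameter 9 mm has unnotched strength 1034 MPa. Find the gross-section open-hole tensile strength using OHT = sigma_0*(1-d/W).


OHT = sigma_0*(1-d/W) = 1034*(1-9/35) = 768.1 MPa

768.1 MPa


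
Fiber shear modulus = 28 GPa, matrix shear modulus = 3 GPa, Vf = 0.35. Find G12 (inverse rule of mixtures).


1/G12 = Vf/Gf + (1-Vf)/Gm = 0.35/28 + 0.65/3
G12 = 4.36 GPa

4.36 GPa


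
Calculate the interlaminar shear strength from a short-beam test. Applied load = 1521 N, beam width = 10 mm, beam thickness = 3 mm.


ILSS = 3F/(4bh) = 3*1521/(4*10*3) = 38.03 MPa

38.03 MPa


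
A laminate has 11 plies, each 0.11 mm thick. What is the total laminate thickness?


h = n * t_ply = 11 * 0.11 = 1.21 mm

1.21 mm


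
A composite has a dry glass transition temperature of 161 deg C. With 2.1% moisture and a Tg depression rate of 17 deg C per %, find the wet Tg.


Tg_wet = Tg_dry - k*moisture = 161 - 17*2.1 = 125.3 deg C

125.3 deg C


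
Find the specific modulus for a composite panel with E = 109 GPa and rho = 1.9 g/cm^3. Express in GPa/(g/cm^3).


Specific stiffness = E/rho = 109/1.9 = 57.4 GPa/(g/cm^3)

57.4 GPa/(g/cm^3)


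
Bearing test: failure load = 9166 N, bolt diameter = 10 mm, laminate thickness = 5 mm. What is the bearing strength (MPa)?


sigma_br = F/(d*h) = 9166/(10*5) = 183.3 MPa

183.3 MPa


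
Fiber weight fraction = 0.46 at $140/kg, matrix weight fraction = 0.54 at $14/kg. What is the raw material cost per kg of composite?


Cost = cost_f*Wf + cost_m*Wm = 140*0.46 + 14*0.54 = $71.96/kg

$71.96/kg


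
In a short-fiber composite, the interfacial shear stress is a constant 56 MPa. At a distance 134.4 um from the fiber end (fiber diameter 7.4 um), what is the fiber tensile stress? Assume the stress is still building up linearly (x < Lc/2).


Force balance: sigma_f * (pi*d^2/4) = tau * (pi*d) * x  ->  sigma_f = 4 * tau * x / d
sigma_f = 4 * 56 * 134.4 / 7.4 = 4068.3 MPa

4068.3 MPa


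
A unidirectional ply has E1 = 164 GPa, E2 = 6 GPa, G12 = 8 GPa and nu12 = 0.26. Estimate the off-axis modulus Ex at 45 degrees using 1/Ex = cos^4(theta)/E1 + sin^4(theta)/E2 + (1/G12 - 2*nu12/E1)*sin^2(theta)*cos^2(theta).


cos^4(45) = 0.25, sin^4(45) = 0.25, sin^2(45)*cos^2(45) = 0.25
1/G12 - 2*nu12/E1 = 1/8 - 2*0.26/164 = 0.121829 GPa^-1
1/Ex = 0.25/164 + 0.25/6 + 0.121829*0.25 = 0.0736484 GPa^-1
Ex = 13.58 GPa

13.58 GPa


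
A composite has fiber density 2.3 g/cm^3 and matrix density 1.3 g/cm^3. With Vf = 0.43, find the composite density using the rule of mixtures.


rho_c = rho_f*Vf + rho_m*(1-Vf) = 2.3*0.43 + 1.3*0.57 = 1.73 g/cm^3

1.73 g/cm^3


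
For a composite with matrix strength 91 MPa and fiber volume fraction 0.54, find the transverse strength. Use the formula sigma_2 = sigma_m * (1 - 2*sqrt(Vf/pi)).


factor = 1 - 2*sqrt(0.54/pi) = 0.1708
sigma_2 = 91 * 0.1708 = 15.54 MPa

15.54 MPa


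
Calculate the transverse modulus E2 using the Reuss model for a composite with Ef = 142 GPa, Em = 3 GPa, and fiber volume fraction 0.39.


1/E2 = Vf/Ef + (1-Vf)/Em = 0.39/142 + 0.61/3
E2 = 4.85 GPa

4.85 GPa


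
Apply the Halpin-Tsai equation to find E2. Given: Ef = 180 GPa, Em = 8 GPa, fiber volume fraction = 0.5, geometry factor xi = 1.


eta = (Ef/Em - 1)/(Ef/Em + xi) = (22.5 - 1)/(22.5 + 1) = 0.9149
E2 = Em*(1+xi*eta*Vf)/(1-eta*Vf) = 21.49 GPa

21.49 GPa


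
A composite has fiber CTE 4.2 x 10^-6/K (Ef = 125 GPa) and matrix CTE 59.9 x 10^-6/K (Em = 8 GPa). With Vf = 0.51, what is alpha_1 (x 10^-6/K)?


E1 = Ef*Vf + Em*(1-Vf) = 67.67
alpha_1 = (alpha_f*Ef*Vf + alpha_m*Em*(1-Vf))/E1 = 7.43 x 10^-6/K

7.43 x 10^-6/K


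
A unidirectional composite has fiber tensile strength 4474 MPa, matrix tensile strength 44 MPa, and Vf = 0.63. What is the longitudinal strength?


sigma_1 = sigma_f*Vf + sigma_m*(1-Vf) = 4474*0.63 + 44*0.37 = 2834.9 MPa

2834.9 MPa


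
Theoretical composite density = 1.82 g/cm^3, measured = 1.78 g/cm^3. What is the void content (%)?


Void% = (rho_theo - rho_actual)/rho_theo * 100 = (1.82 - 1.78)/1.82 * 100 = 2.2%

2.2%


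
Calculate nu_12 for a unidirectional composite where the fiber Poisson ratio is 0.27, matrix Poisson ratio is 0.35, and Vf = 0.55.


nu_12 = nu_f*Vf + nu_m*(1-Vf) = 0.27*0.55 + 0.35*0.45 = 0.306

0.306


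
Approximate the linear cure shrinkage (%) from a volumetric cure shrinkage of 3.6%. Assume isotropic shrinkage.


Linear shrinkage ≈ vol_shrink/3 = 3.6/3 = 1.2%

1.2%


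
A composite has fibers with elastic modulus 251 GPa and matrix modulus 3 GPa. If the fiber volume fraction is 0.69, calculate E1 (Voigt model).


E1 = Ef*Vf + Em*(1-Vf) = 251*0.69 + 3*0.31 = 174.12 GPa

174.12 GPa


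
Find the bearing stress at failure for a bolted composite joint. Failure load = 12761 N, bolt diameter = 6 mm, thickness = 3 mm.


sigma_br = F/(d*h) = 12761/(6*3) = 708.9 MPa

708.9 MPa


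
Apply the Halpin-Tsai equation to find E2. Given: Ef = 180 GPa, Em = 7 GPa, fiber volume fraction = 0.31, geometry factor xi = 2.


eta = (Ef/Em - 1)/(Ef/Em + xi) = (25.7143 - 1)/(25.7143 + 2) = 0.8918
E2 = Em*(1+xi*eta*Vf)/(1-eta*Vf) = 15.02 GPa

15.02 GPa


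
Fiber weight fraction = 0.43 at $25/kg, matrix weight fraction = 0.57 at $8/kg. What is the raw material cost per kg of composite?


Cost = cost_f*Wf + cost_m*Wm = 25*0.43 + 8*0.57 = $15.31/kg

$15.31/kg


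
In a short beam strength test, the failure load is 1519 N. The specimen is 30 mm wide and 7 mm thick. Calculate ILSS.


ILSS = 3F/(4bh) = 3*1519/(4*30*7) = 5.43 MPa

5.43 MPa


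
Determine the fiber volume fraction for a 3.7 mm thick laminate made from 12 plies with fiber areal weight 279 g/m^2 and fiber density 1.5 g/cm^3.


Vf = n * FAW / (rho_f * h * 1000) = 12 * 279 / (1.5 * 3.7 * 1000) = 0.6032

0.6032


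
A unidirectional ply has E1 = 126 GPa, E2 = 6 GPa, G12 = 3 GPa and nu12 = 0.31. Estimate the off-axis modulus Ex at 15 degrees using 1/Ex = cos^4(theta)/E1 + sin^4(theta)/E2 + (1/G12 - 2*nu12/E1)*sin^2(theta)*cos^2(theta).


cos^4(15) = 0.870513, sin^4(15) = 0.004487, sin^2(15)*cos^2(15) = 0.0625
1/G12 - 2*nu12/E1 = 1/3 - 2*0.31/126 = 0.328413 GPa^-1
1/Ex = 0.870513/126 + 0.004487/6 + 0.328413*0.0625 = 0.0281825 GPa^-1
Ex = 35.48 GPa

35.48 GPa


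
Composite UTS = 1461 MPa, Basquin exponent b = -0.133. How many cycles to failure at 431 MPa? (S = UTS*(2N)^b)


N = 0.5 * (S/UTS)^(1/b) = 0.5 * (431/1461)^(1/-0.133) = 4844.3192 cycles

4844.3192 cycles


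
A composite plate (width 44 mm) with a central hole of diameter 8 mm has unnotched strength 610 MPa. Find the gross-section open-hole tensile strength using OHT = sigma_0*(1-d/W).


OHT = sigma_0*(1-d/W) = 610*(1-8/44) = 499.1 MPa

499.1 MPa


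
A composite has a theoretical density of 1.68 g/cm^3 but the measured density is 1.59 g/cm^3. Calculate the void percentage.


Void% = (rho_theo - rho_actual)/rho_theo * 100 = (1.68 - 1.59)/1.68 * 100 = 5.36%

5.36%


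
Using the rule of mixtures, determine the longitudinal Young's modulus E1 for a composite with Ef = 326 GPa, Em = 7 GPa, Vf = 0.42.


E1 = Ef*Vf + Em*(1-Vf) = 326*0.42 + 7*0.58 = 140.98 GPa

140.98 GPa


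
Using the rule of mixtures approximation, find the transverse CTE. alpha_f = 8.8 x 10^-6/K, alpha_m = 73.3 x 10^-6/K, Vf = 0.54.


alpha_2 = alpha_f*Vf + alpha_m*(1-Vf) = 8.8*0.54 + 73.3*0.46 = 38.5 x 10^-6/K

38.5 x 10^-6/K


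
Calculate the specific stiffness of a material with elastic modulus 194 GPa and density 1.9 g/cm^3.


Specific stiffness = E/rho = 194/1.9 = 102.1 GPa/(g/cm^3)

102.1 GPa/(g/cm^3)


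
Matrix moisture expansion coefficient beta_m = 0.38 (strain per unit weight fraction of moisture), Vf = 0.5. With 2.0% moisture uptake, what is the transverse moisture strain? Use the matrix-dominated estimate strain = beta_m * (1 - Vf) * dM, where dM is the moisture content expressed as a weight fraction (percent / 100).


dM = 2.0/100 = 0.02
strain = beta_m * (1-Vf) * dM = 0.38 * 0.5 * 0.02 = 0.0038

0.0038


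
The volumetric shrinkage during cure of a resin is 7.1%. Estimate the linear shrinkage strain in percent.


Linear shrinkage ≈ vol_shrink/3 = 7.1/3 = 2.367%

2.367%


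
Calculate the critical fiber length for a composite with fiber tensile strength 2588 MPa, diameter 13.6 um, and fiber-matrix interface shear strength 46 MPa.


Lc = sigma_f * d / (2 * tau_i) = 2588 * 13.6 / (2 * 46) = 382.6 um

382.6 um


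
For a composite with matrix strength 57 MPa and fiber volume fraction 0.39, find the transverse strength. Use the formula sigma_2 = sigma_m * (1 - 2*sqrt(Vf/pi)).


factor = 1 - 2*sqrt(0.39/pi) = 0.2953
sigma_2 = 57 * 0.2953 = 16.83 MPa

16.83 MPa


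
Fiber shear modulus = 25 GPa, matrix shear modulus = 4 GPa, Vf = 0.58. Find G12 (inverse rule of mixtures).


1/G12 = Vf/Gf + (1-Vf)/Gm = 0.58/25 + 0.42/4
G12 = 7.8 GPa

7.8 GPa


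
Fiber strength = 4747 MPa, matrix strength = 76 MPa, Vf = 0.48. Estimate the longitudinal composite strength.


sigma_1 = sigma_f*Vf + sigma_m*(1-Vf) = 4747*0.48 + 76*0.52 = 2318.1 MPa

2318.1 MPa


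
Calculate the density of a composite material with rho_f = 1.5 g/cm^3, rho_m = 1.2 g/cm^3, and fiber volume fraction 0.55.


rho_c = rho_f*Vf + rho_m*(1-Vf) = 1.5*0.55 + 1.2*0.45 = 1.365 g/cm^3

1.365 g/cm^3


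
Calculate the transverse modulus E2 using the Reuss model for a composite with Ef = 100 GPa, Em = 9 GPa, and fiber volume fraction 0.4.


1/E2 = Vf/Ef + (1-Vf)/Em = 0.4/100 + 0.6/9
E2 = 14.15 GPa

14.15 GPa


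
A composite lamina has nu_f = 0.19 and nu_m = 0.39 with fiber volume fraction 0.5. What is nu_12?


nu_12 = nu_f*Vf + nu_m*(1-Vf) = 0.19*0.5 + 0.39*0.5 = 0.29

0.29


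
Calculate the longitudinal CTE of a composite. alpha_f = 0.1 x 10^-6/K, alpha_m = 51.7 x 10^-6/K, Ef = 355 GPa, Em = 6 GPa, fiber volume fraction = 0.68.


E1 = Ef*Vf + Em*(1-Vf) = 243.32
alpha_1 = (alpha_f*Ef*Vf + alpha_m*Em*(1-Vf))/E1 = 0.51 x 10^-6/K

0.51 x 10^-6/K


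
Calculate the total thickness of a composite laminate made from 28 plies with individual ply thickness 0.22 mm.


h = n * t_ply = 28 * 0.22 = 6.16 mm

6.16 mm


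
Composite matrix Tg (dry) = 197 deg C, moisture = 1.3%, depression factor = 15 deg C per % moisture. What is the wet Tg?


Tg_wet = Tg_dry - k*moisture = 197 - 15*1.3 = 177.5 deg C

177.5 deg C


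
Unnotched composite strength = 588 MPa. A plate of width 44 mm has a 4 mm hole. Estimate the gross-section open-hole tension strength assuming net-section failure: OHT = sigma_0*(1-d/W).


OHT = sigma_0*(1-d/W) = 588*(1-4/44) = 534.5 MPa

534.5 MPa


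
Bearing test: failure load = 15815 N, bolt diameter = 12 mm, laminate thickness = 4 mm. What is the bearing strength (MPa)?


sigma_br = F/(d*h) = 15815/(12*4) = 329.5 MPa

329.5 MPa


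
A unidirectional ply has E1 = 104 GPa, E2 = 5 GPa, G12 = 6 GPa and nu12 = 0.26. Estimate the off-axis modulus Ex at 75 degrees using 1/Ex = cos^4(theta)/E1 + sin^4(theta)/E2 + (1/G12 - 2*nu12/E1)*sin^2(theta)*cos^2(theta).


cos^4(75) = 0.004487, sin^4(75) = 0.870513, sin^2(75)*cos^2(75) = 0.0625
1/G12 - 2*nu12/E1 = 1/6 - 2*0.26/104 = 0.161667 GPa^-1
1/Ex = 0.004487/104 + 0.870513/5 + 0.161667*0.0625 = 0.1842499 GPa^-1
Ex = 5.43 GPa

5.43 GPa


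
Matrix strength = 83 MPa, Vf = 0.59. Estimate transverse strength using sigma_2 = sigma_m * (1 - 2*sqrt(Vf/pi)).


factor = 1 - 2*sqrt(0.59/pi) = 0.1333
sigma_2 = 83 * 0.1333 = 11.06 MPa

11.06 MPa


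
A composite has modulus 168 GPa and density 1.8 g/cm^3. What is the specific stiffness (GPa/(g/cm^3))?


Specific stiffness = E/rho = 168/1.8 = 93.3 GPa/(g/cm^3)

93.3 GPa/(g/cm^3)


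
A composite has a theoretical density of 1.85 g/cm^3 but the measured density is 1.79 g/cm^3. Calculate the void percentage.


Void% = (rho_theo - rho_actual)/rho_theo * 100 = (1.85 - 1.79)/1.85 * 100 = 3.24%

3.24%


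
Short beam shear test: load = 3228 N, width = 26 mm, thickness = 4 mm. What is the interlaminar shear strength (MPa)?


ILSS = 3F/(4bh) = 3*3228/(4*26*4) = 23.28 MPa

23.28 MPa


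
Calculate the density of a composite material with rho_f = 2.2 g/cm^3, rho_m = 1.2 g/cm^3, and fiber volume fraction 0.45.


rho_c = rho_f*Vf + rho_m*(1-Vf) = 2.2*0.45 + 1.2*0.55 = 1.65 g/cm^3

1.65 g/cm^3


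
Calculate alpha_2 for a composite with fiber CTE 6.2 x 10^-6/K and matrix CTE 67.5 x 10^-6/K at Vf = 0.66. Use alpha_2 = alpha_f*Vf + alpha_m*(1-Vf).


alpha_2 = alpha_f*Vf + alpha_m*(1-Vf) = 6.2*0.66 + 67.5*0.34 = 27.0 x 10^-6/K

27.0 x 10^-6/K


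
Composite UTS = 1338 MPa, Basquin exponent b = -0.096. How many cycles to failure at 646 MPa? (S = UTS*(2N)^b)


N = 0.5 * (S/UTS)^(1/b) = 0.5 * (646/1338)^(1/-0.096) = 983.9336 cycles

983.9336 cycles


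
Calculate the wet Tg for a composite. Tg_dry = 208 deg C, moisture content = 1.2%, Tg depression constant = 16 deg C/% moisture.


Tg_wet = Tg_dry - k*moisture = 208 - 16*1.2 = 188.8 deg C

188.8 deg C


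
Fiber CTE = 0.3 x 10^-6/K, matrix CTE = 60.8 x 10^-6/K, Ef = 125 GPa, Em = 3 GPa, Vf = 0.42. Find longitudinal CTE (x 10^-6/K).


E1 = Ef*Vf + Em*(1-Vf) = 54.24
alpha_1 = (alpha_f*Ef*Vf + alpha_m*Em*(1-Vf))/E1 = 2.24 x 10^-6/K

2.24 x 10^-6/K


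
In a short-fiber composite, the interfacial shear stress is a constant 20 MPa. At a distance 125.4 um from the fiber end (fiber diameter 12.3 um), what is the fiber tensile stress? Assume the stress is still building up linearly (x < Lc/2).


Force balance: sigma_f * (pi*d^2/4) = tau * (pi*d) * x  ->  sigma_f = 4 * tau * x / d
sigma_f = 4 * 20 * 125.4 / 12.3 = 815.6 MPa

815.6 MPa


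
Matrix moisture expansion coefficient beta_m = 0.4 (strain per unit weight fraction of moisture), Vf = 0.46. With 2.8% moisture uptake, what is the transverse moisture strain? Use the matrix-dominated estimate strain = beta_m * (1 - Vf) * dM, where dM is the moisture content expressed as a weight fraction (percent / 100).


dM = 2.8/100 = 0.028
strain = beta_m * (1-Vf) * dM = 0.4 * 0.54 * 0.028 = 0.006048

0.006048


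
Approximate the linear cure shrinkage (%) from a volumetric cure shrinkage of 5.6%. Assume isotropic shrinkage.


Linear shrinkage ≈ vol_shrink/3 = 5.6/3 = 1.867%

1.867%


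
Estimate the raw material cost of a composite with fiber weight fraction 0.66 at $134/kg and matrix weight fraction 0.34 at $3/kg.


Cost = cost_f*Wf + cost_m*Wm = 134*0.66 + 3*0.34 = $89.46/kg

$89.46/kg


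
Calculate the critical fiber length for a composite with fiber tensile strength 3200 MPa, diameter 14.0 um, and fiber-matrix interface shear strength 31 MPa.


Lc = sigma_f * d / (2 * tau_i) = 3200 * 14.0 / (2 * 31) = 722.6 um

722.6 um


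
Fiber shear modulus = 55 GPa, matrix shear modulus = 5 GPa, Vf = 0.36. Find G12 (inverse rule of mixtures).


1/G12 = Vf/Gf + (1-Vf)/Gm = 0.36/55 + 0.64/5
G12 = 7.43 GPa

7.43 GPa


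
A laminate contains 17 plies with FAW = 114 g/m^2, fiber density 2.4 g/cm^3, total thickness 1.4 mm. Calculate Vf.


Vf = n * FAW / (rho_f * h * 1000) = 17 * 114 / (2.4 * 1.4 * 1000) = 0.5768

0.5768


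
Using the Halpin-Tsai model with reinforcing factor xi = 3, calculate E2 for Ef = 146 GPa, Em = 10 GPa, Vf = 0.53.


eta = (Ef/Em - 1)/(Ef/Em + xi) = (14.6 - 1)/(14.6 + 3) = 0.7727
E2 = Em*(1+xi*eta*Vf)/(1-eta*Vf) = 37.74 GPa

37.74 GPa


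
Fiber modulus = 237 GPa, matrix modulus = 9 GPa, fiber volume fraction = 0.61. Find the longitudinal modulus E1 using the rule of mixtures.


E1 = Ef*Vf + Em*(1-Vf) = 237*0.61 + 9*0.39 = 148.08 GPa

148.08 GPa
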